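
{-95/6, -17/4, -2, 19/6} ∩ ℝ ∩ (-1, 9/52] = ∅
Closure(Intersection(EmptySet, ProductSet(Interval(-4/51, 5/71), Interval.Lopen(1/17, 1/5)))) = EmptySet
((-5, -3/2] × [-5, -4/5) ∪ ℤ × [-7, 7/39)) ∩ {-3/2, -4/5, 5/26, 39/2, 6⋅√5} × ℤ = {-3/2} × {-5, -4, …, -1}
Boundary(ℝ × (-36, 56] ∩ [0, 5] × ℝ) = ({0, 5} × [-36, 56]) ∪ ([0, 5] × {-36, 56})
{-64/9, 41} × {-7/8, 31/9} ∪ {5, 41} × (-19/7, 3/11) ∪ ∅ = ({-64/9, 41} × {-7/8, 31/9}) ∪ ({5, 41} × (-19/7, 3/11))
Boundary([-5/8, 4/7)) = {-5/8, 4/7}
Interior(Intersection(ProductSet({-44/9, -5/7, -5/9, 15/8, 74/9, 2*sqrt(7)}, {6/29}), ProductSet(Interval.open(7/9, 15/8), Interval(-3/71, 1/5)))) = EmptySet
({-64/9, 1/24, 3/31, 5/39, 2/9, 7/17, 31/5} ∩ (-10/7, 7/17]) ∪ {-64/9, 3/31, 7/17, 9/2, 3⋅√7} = {-64/9, 1/24, 3/31, 5/39, 2/9, 7/17, 9/2, 3⋅√7}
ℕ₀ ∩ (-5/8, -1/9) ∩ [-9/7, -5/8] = ∅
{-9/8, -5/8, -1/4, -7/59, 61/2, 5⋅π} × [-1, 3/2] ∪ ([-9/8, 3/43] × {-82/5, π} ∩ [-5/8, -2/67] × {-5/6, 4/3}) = {-9/8, -5/8, -1/4, -7/59, 61/2, 5⋅π} × [-1, 3/2]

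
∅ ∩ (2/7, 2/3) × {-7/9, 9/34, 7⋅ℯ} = ∅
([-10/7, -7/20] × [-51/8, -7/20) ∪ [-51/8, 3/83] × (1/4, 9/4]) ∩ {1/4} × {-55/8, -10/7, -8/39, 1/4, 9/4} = ∅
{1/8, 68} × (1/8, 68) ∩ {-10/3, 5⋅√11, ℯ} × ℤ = ∅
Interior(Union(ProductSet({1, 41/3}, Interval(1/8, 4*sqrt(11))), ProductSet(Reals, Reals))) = ProductSet(Reals, Reals)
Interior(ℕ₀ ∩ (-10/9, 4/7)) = ∅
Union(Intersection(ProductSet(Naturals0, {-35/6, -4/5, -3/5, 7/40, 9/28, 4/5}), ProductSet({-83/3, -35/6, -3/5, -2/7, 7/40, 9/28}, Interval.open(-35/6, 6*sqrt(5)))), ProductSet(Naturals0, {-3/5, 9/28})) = ProductSet(Naturals0, {-3/5, 9/28})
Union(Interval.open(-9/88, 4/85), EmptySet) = Interval.open(-9/88, 4/85)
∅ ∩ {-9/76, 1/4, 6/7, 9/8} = ∅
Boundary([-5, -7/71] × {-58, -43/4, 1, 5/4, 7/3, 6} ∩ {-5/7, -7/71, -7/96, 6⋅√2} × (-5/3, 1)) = ∅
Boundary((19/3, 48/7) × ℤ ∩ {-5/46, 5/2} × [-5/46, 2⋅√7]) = ∅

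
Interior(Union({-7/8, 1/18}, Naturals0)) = EmptySet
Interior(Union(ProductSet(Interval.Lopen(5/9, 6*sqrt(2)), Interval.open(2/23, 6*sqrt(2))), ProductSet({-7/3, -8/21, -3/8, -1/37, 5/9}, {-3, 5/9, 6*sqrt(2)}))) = ProductSet(Interval.open(5/9, 6*sqrt(2)), Interval.open(2/23, 6*sqrt(2)))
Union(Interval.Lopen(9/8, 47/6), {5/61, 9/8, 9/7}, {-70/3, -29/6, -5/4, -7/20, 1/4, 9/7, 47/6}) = Union({-70/3, -29/6, -5/4, -7/20, 5/61, 1/4}, Interval(9/8, 47/6))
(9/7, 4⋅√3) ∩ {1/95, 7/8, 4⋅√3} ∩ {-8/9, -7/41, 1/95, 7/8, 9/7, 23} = ∅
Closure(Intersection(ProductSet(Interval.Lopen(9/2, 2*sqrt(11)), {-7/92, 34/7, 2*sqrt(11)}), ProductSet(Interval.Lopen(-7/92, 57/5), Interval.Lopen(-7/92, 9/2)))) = EmptySet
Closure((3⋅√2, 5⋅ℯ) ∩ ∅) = ∅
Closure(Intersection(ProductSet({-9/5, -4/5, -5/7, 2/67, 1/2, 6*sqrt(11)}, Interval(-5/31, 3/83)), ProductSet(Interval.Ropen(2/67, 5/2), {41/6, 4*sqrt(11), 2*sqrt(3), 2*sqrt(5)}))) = EmptySet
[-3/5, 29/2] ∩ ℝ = [-3/5, 29/2]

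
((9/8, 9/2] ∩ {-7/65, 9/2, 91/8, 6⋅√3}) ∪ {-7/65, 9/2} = {-7/65, 9/2}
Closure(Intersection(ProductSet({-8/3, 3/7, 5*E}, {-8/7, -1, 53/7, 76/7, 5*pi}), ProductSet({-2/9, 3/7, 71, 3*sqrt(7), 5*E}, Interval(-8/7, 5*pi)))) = ProductSet({3/7, 5*E}, {-8/7, -1, 53/7, 76/7, 5*pi})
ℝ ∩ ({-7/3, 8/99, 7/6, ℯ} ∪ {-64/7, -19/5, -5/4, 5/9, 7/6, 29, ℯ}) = {-64/7, -19/5, -7/3, -5/4, 8/99, 5/9, 7/6, 29, ℯ}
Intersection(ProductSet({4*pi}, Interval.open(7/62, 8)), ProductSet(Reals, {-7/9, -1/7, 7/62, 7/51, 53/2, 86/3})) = ProductSet({4*pi}, {7/51})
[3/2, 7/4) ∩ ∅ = ∅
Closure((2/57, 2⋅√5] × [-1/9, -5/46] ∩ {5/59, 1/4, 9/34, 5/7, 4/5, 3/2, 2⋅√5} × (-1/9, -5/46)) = {5/59, 1/4, 9/34, 5/7, 4/5, 3/2, 2⋅√5} × [-1/9, -5/46]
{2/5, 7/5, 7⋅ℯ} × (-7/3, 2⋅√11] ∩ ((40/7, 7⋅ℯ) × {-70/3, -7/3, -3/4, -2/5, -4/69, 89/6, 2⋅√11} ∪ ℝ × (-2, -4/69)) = {2/5, 7/5, 7⋅ℯ} × (-2, -4/69)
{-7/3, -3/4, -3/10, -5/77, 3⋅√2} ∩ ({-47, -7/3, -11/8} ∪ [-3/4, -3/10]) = {-7/3, -3/4, -3/10}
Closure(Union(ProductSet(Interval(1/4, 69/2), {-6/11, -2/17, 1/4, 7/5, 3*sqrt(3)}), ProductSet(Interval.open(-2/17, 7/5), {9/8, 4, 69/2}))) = Union(ProductSet(Interval(-2/17, 7/5), {9/8, 4, 69/2}), ProductSet(Interval(1/4, 69/2), {-6/11, -2/17, 1/4, 7/5, 3*sqrt(3)}))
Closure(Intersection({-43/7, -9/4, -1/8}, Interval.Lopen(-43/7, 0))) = {-9/4, -1/8}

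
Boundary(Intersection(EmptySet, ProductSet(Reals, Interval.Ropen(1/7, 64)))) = EmptySet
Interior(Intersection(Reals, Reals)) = Reals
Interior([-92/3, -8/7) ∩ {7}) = ∅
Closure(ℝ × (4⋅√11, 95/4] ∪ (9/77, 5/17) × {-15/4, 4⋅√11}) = (ℝ × [4⋅√11, 95/4]) ∪ ([9/77, 5/17] × {-15/4, 4⋅√11})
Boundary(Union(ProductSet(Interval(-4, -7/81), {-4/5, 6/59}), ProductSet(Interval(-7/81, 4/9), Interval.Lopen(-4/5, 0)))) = Union(ProductSet({-7/81, 4/9}, Interval(-4/5, 0)), ProductSet(Interval(-4, -7/81), {-4/5, 6/59}), ProductSet(Interval(-7/81, 4/9), {-4/5, 0}))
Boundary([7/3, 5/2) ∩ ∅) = ∅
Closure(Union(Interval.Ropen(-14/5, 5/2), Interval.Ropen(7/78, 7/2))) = Interval(-14/5, 7/2)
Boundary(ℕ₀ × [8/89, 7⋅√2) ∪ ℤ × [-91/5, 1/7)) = (ℤ × [-91/5, 1/7]) ∪ (ℕ₀ × [8/89, 7⋅√2])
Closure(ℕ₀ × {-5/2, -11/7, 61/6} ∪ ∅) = ℕ₀ × {-5/2, -11/7, 61/6}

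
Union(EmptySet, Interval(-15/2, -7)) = Interval(-15/2, -7)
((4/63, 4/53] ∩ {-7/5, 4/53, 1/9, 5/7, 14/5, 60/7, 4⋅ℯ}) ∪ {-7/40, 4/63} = {-7/40, 4/63, 4/53}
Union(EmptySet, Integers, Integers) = Integers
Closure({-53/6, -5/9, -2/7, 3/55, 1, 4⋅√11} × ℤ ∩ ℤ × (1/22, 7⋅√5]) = {1} × {1, 2, …, 15}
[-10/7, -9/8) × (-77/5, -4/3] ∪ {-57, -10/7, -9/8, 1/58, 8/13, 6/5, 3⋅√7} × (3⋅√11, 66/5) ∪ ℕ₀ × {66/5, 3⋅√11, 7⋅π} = ([-10/7, -9/8) × (-77/5, -4/3]) ∪ (ℕ₀ × {66/5, 3⋅√11, 7⋅π}) ∪ ({-57, -10/7, -9/8, 1/58, 8/13, 6/5, 3⋅√7} × (3⋅√11, 66/5))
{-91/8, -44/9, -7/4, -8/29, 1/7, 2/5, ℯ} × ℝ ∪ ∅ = {-91/8, -44/9, -7/4, -8/29, 1/7, 2/5, ℯ} × ℝ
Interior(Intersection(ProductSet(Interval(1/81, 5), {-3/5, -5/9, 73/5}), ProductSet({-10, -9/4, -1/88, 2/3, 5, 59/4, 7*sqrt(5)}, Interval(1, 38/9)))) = EmptySet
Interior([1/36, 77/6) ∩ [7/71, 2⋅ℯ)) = (7/71, 2⋅ℯ)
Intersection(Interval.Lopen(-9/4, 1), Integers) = Range(-2, 2, 1)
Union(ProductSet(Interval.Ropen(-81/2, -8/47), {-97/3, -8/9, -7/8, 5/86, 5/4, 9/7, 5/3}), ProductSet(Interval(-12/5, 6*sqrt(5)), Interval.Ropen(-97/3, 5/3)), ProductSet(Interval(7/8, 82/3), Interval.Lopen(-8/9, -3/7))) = Union(ProductSet(Interval.Ropen(-81/2, -8/47), {-97/3, -8/9, -7/8, 5/86, 5/4, 9/7, 5/3}), ProductSet(Interval(-12/5, 6*sqrt(5)), Interval.Ropen(-97/3, 5/3)), ProductSet(Interval(7/8, 82/3), Interval.Lopen(-8/9, -3/7)))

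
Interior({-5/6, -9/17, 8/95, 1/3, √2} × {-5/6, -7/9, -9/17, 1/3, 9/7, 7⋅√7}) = ∅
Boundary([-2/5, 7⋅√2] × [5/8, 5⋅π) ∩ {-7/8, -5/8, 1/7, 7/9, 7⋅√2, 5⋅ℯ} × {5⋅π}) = ∅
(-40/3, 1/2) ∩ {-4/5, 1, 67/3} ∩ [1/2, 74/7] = ∅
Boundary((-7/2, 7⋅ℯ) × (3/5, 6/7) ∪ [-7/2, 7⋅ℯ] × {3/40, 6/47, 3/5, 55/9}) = ({-7/2, 7⋅ℯ} × [3/5, 6/7]) ∪ ([-7/2, 7⋅ℯ] × {3/40, 6/47, 3/5, 6/7, 55/9})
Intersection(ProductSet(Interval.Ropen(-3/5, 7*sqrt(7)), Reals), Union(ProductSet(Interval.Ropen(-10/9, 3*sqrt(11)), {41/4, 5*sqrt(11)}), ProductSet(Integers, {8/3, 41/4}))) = Union(ProductSet(Interval.Ropen(-3/5, 3*sqrt(11)), {41/4, 5*sqrt(11)}), ProductSet(Range(0, 19, 1), {8/3, 41/4}))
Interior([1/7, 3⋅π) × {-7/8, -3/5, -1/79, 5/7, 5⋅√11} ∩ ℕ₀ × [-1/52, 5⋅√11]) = ∅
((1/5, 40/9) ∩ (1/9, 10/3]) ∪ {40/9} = (1/5, 10/3] ∪ {40/9}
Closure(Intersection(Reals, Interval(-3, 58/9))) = Interval(-3, 58/9)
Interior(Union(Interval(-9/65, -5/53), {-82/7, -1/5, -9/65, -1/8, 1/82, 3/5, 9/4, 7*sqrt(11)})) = Interval.open(-9/65, -5/53)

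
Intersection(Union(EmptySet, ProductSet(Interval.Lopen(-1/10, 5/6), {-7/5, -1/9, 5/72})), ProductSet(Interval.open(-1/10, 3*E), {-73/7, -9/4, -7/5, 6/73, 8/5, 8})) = ProductSet(Interval.Lopen(-1/10, 5/6), {-7/5})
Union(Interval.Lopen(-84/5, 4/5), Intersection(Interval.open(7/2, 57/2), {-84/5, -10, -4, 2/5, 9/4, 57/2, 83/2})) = Interval.Lopen(-84/5, 4/5)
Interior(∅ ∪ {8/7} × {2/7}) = ∅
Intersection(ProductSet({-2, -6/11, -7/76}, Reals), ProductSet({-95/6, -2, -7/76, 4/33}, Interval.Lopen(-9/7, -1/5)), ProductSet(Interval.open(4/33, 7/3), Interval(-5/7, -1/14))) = EmptySet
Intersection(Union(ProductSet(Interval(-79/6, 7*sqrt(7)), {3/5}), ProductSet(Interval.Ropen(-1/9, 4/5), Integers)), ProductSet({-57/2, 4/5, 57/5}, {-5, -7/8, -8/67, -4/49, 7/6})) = EmptySet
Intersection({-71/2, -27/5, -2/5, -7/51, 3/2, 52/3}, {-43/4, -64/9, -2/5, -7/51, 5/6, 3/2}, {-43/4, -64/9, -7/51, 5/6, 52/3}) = {-7/51}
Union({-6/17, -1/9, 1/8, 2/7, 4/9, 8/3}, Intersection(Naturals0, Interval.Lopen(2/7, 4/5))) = {-6/17, -1/9, 1/8, 2/7, 4/9, 8/3}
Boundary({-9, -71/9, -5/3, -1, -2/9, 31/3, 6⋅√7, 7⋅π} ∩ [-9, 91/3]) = {-9, -71/9, -5/3, -1, -2/9, 31/3, 6⋅√7, 7⋅π}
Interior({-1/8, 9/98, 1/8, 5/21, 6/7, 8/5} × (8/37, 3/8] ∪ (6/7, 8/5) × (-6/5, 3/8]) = (6/7, 8/5) × (-6/5, 3/8)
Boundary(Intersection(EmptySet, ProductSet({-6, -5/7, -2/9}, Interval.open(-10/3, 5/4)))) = EmptySet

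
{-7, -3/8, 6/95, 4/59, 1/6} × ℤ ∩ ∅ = ∅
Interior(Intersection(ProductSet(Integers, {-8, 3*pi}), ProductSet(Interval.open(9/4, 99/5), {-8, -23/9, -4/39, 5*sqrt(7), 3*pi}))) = EmptySet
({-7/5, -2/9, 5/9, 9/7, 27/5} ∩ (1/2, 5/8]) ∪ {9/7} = {5/9, 9/7}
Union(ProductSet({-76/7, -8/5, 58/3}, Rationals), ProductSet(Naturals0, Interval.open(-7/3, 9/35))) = Union(ProductSet({-76/7, -8/5, 58/3}, Rationals), ProductSet(Naturals0, Interval.open(-7/3, 9/35)))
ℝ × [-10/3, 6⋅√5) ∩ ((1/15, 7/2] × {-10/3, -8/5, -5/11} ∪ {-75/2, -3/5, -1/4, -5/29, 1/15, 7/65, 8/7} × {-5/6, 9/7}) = ((1/15, 7/2] × {-10/3, -8/5, -5/11}) ∪ ({-75/2, -3/5, -1/4, -5/29, 1/15, 7/65, 8/7} × {-5/6, 9/7})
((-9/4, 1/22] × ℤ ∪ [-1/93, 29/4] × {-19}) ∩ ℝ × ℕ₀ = (-9/4, 1/22] × ℕ₀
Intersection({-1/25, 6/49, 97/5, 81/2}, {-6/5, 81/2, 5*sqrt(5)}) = {81/2}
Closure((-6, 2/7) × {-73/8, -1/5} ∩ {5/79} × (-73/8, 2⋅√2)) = {5/79} × {-1/5}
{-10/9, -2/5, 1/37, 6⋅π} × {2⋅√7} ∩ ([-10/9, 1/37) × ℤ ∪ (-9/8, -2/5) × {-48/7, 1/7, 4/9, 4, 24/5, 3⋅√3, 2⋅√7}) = {-10/9} × {2⋅√7}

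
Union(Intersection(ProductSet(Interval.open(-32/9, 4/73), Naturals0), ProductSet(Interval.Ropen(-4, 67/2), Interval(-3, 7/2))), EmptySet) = ProductSet(Interval.open(-32/9, 4/73), Range(0, 4, 1))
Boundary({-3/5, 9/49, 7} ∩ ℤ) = {7}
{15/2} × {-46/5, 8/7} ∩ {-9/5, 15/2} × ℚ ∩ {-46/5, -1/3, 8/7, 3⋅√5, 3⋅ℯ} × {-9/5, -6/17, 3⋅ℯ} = ∅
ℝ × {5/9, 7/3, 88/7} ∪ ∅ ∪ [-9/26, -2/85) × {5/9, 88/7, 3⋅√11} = (ℝ × {5/9, 7/3, 88/7}) ∪ ([-9/26, -2/85) × {5/9, 88/7, 3⋅√11})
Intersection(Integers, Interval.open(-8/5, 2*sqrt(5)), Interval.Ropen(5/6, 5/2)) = Range(1, 3, 1)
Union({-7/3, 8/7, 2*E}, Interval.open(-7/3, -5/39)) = Union({8/7, 2*E}, Interval.Ropen(-7/3, -5/39))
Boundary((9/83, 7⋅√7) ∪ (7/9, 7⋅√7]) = {9/83, 7⋅√7}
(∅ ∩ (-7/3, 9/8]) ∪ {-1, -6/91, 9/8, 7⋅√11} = {-1, -6/91, 9/8, 7⋅√11}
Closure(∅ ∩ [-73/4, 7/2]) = ∅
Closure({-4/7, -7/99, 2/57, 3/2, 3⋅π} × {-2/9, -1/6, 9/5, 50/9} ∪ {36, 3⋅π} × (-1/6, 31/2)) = ({36, 3⋅π} × [-1/6, 31/2]) ∪ ({-4/7, -7/99, 2/57, 3/2, 3⋅π} × {-2/9, -1/6, 9/5, 50/9})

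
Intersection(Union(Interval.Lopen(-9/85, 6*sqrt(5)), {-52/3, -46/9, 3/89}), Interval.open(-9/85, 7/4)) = Interval.open(-9/85, 7/4)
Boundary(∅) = ∅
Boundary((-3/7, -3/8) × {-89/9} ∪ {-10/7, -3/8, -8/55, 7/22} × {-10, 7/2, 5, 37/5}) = ([-3/7, -3/8] × {-89/9}) ∪ ({-10/7, -3/8, -8/55, 7/22} × {-10, 7/2, 5, 37/5})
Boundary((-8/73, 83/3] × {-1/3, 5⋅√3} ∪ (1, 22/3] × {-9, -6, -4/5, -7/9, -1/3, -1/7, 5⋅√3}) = ([-8/73, 83/3] × {-1/3, 5⋅√3}) ∪ ([1, 22/3] × {-9, -6, -4/5, -7/9, -1/3, -1/7, 5⋅√3})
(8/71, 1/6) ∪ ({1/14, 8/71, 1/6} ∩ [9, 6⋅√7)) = (8/71, 1/6)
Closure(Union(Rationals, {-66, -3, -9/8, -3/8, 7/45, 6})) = Reals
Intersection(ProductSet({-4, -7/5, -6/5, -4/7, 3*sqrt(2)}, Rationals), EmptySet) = EmptySet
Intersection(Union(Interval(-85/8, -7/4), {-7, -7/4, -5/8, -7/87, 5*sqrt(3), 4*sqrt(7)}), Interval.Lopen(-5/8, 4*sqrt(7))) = {-7/87, 5*sqrt(3), 4*sqrt(7)}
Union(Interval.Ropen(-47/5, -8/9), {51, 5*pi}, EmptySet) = Union({51, 5*pi}, Interval.Ropen(-47/5, -8/9))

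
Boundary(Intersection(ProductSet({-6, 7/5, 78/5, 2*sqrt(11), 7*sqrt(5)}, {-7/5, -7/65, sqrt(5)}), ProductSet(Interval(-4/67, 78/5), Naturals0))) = EmptySet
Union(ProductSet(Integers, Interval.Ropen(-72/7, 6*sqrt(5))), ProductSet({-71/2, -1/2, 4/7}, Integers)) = Union(ProductSet({-71/2, -1/2, 4/7}, Integers), ProductSet(Integers, Interval.Ropen(-72/7, 6*sqrt(5))))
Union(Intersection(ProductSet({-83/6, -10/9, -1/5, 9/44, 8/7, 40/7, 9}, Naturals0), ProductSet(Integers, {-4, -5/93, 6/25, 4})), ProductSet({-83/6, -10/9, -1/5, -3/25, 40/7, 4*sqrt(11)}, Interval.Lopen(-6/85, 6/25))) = Union(ProductSet({9}, {4}), ProductSet({-83/6, -10/9, -1/5, -3/25, 40/7, 4*sqrt(11)}, Interval.Lopen(-6/85, 6/25)))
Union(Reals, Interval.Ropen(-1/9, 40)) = Interval(-oo, oo)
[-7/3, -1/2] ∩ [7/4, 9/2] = ∅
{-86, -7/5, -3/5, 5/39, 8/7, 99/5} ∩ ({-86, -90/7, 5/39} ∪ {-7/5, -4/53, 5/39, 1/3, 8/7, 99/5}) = {-86, -7/5, 5/39, 8/7, 99/5}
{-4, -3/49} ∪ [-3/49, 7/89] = {-4} ∪ [-3/49, 7/89]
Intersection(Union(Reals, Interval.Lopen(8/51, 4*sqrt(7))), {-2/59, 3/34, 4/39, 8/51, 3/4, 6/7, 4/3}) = {-2/59, 3/34, 4/39, 8/51, 3/4, 6/7, 4/3}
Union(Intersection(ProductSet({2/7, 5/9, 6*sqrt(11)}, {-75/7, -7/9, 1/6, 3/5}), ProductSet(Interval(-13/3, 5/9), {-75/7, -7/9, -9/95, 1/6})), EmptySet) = ProductSet({2/7, 5/9}, {-75/7, -7/9, 1/6})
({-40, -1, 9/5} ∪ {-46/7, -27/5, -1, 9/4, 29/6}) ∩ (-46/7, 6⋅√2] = {-27/5, -1, 9/5, 9/4, 29/6}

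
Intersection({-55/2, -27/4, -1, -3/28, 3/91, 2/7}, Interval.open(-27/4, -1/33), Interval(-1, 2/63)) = {-1, -3/28}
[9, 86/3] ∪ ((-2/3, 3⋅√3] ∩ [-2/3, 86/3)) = (-2/3, 3⋅√3] ∪ [9, 86/3]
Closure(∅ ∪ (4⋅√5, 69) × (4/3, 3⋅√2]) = ({69, 4⋅√5} × [4/3, 3⋅√2]) ∪ ([4⋅√5, 69] × {4/3, 3⋅√2}) ∪ ((4⋅√5, 69) × (4/3, 3⋅√2])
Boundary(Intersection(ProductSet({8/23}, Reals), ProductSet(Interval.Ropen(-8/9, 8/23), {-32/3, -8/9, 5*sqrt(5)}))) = EmptySet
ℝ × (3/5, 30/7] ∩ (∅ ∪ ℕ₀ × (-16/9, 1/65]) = ∅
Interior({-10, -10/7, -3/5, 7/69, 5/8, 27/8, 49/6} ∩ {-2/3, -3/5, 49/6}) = ∅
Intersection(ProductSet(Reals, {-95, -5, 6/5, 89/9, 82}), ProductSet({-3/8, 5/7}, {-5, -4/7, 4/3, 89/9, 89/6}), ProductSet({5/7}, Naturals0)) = EmptySet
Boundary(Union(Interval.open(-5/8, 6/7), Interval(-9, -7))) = {-9, -7, -5/8, 6/7}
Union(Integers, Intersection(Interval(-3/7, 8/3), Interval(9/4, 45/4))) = Union(Integers, Interval(9/4, 8/3))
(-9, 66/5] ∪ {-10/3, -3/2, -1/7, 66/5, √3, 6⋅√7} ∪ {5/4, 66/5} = (-9, 66/5] ∪ {6⋅√7}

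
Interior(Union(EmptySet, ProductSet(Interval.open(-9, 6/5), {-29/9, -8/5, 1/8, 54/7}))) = EmptySet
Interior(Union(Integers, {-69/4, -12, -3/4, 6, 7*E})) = EmptySet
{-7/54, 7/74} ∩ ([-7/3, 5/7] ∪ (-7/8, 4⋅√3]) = {-7/54, 7/74}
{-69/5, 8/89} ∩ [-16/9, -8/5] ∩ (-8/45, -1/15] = ∅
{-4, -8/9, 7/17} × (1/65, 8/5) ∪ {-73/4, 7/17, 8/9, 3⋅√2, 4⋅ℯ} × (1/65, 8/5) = {-73/4, -4, -8/9, 7/17, 8/9, 3⋅√2, 4⋅ℯ} × (1/65, 8/5)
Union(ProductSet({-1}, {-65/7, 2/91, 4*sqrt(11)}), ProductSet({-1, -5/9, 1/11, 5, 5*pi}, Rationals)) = Union(ProductSet({-1}, {-65/7, 2/91, 4*sqrt(11)}), ProductSet({-1, -5/9, 1/11, 5, 5*pi}, Rationals))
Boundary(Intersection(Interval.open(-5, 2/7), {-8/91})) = {-8/91}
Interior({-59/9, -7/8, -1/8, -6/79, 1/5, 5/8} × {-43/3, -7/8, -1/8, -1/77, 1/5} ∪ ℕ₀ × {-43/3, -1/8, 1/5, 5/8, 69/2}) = ∅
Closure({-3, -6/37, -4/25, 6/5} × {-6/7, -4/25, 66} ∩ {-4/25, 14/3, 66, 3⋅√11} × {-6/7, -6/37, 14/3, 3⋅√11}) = {-4/25} × {-6/7}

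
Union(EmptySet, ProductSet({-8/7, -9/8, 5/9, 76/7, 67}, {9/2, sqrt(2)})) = ProductSet({-8/7, -9/8, 5/9, 76/7, 67}, {9/2, sqrt(2)})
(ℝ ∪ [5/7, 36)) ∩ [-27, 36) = [-27, 36)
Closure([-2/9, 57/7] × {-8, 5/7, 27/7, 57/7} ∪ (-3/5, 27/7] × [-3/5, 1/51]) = ([-3/5, 27/7] × [-3/5, 1/51]) ∪ ([-2/9, 57/7] × {-8, 5/7, 27/7, 57/7})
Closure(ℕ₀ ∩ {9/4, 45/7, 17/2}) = ∅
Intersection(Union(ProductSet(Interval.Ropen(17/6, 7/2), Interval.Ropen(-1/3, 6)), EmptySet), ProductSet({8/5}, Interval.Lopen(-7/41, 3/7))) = EmptySet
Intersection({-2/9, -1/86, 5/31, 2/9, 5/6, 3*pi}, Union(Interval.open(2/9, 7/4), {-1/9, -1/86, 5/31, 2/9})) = {-1/86, 5/31, 2/9, 5/6}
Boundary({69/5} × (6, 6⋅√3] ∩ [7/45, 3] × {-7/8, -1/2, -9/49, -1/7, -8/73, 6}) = ∅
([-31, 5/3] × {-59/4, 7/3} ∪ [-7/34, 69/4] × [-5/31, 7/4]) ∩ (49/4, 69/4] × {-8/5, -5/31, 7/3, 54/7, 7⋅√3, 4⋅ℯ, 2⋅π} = (49/4, 69/4] × {-5/31}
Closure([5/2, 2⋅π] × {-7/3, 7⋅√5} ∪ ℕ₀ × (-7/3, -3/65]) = (ℕ₀ × [-7/3, -3/65]) ∪ ([5/2, 2⋅π] × {-7/3, 7⋅√5})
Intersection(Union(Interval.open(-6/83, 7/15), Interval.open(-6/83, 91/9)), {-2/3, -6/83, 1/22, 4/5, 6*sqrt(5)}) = {1/22, 4/5}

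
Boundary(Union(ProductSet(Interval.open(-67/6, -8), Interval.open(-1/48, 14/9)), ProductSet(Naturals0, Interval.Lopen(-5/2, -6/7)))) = Union(ProductSet({-67/6, -8}, Interval(-1/48, 14/9)), ProductSet(Interval(-67/6, -8), {-1/48, 14/9}), ProductSet(Union(Complement(Naturals0, Interval.open(-67/6, -8)), Naturals0), Interval(-5/2, -6/7)))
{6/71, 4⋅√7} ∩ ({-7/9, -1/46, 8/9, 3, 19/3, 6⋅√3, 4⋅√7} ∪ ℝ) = {6/71, 4⋅√7}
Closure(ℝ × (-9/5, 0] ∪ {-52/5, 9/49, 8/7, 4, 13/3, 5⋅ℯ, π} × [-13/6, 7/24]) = (ℝ × [-9/5, 0]) ∪ ({-52/5, 9/49, 8/7, 4, 13/3, 5⋅ℯ, π} × [-13/6, 7/24])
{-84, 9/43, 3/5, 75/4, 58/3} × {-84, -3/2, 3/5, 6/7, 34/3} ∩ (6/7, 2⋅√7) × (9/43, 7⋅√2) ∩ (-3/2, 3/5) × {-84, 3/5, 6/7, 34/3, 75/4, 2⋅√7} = ∅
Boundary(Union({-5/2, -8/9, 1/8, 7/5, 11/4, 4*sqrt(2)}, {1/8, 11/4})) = {-5/2, -8/9, 1/8, 7/5, 11/4, 4*sqrt(2)}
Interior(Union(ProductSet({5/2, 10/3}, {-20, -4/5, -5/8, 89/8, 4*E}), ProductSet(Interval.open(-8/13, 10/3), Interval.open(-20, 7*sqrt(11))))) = ProductSet(Interval.open(-8/13, 10/3), Interval.open(-20, 7*sqrt(11)))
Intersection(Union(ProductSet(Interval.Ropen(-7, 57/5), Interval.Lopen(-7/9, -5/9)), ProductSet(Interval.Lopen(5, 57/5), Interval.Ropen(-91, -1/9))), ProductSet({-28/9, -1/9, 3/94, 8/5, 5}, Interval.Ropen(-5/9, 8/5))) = ProductSet({-28/9, -1/9, 3/94, 8/5, 5}, {-5/9})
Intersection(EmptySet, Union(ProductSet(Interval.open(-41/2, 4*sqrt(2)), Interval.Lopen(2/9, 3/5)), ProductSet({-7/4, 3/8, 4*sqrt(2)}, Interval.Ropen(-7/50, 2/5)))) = EmptySet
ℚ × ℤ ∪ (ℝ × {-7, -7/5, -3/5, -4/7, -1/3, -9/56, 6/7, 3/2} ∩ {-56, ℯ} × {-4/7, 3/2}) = (ℚ × ℤ) ∪ ({-56, ℯ} × {-4/7, 3/2})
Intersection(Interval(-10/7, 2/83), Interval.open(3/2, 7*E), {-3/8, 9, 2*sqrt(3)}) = EmptySet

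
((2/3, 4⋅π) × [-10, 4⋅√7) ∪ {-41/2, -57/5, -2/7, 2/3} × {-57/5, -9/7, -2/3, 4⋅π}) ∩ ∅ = ∅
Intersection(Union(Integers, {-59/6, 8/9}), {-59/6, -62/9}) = {-59/6}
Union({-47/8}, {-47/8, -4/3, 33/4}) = {-47/8, -4/3, 33/4}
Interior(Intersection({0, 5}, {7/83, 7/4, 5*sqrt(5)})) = EmptySet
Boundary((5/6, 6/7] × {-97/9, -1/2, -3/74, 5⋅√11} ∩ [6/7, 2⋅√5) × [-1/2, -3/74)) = {6/7} × {-1/2}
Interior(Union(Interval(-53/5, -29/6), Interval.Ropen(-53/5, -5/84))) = Interval.open(-53/5, -5/84)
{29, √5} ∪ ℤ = ℤ ∪ {√5}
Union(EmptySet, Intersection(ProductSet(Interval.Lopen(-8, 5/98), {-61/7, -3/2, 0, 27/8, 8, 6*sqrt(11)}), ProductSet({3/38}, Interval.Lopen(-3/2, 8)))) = EmptySet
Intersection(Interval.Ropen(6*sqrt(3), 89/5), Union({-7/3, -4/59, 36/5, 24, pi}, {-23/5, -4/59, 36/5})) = EmptySet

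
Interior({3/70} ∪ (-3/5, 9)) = (-3/5, 9)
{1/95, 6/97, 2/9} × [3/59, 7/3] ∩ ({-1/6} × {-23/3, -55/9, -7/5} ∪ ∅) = ∅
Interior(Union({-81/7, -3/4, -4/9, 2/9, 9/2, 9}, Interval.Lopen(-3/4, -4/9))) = Interval.open(-3/4, -4/9)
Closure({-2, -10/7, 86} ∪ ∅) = {-2, -10/7, 86}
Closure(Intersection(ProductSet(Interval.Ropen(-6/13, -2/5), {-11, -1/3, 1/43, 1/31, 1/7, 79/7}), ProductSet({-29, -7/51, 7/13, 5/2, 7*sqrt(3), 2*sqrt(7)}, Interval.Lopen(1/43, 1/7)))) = EmptySet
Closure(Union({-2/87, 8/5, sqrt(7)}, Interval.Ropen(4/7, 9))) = Union({-2/87}, Interval(4/7, 9))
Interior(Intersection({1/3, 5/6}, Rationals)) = EmptySet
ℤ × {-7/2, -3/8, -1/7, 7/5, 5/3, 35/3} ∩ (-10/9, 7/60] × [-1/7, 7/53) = {-1, 0} × {-1/7}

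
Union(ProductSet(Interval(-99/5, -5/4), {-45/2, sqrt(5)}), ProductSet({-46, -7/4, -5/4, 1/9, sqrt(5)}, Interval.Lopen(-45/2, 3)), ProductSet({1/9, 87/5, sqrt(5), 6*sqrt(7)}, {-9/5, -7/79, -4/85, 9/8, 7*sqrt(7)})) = Union(ProductSet({1/9, 87/5, sqrt(5), 6*sqrt(7)}, {-9/5, -7/79, -4/85, 9/8, 7*sqrt(7)}), ProductSet({-46, -7/4, -5/4, 1/9, sqrt(5)}, Interval.Lopen(-45/2, 3)), ProductSet(Interval(-99/5, -5/4), {-45/2, sqrt(5)}))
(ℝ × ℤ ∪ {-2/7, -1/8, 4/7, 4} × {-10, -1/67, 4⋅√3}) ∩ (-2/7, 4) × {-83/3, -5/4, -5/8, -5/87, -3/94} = ∅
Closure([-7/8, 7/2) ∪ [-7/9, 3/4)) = [-7/8, 7/2]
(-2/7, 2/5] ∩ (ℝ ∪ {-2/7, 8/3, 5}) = (-2/7, 2/5]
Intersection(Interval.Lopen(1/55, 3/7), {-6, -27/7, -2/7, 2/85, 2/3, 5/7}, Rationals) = {2/85}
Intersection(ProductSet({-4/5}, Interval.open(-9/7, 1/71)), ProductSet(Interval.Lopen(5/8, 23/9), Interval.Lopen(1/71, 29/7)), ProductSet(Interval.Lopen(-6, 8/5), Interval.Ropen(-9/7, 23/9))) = EmptySet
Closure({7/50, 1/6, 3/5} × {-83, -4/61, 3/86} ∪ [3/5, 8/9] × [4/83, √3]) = ({7/50, 1/6, 3/5} × {-83, -4/61, 3/86}) ∪ ([3/5, 8/9] × [4/83, √3])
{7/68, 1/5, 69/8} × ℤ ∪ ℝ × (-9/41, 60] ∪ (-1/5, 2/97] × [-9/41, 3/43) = ({7/68, 1/5, 69/8} × ℤ) ∪ (ℝ × (-9/41, 60]) ∪ ((-1/5, 2/97] × [-9/41, 3/43))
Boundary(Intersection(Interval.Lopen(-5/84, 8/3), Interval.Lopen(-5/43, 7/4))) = {-5/84, 7/4}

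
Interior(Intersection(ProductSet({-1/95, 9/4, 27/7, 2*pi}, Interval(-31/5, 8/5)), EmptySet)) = EmptySet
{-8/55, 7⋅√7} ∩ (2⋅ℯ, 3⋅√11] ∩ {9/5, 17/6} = ∅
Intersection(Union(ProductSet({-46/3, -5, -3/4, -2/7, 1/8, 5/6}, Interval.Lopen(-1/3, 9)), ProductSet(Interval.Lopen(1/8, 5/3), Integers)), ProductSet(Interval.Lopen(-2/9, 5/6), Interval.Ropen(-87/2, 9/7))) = Union(ProductSet({1/8, 5/6}, Interval.open(-1/3, 9/7)), ProductSet(Interval.Lopen(1/8, 5/6), Range(-43, 2, 1)))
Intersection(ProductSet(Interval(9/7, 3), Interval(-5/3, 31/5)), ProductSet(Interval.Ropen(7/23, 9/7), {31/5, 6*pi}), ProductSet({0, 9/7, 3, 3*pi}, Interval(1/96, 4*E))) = EmptySet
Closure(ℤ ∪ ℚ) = ℝ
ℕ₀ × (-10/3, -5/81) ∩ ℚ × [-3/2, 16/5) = ℕ₀ × [-3/2, -5/81)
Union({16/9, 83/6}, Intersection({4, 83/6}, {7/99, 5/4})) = {16/9, 83/6}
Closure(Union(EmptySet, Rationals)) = Reals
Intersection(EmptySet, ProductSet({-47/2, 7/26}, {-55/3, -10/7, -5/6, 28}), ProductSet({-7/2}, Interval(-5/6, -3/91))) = EmptySet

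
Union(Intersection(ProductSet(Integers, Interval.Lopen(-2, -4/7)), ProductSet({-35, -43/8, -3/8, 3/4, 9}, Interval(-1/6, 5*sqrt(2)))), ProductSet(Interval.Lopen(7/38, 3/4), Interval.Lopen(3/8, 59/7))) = ProductSet(Interval.Lopen(7/38, 3/4), Interval.Lopen(3/8, 59/7))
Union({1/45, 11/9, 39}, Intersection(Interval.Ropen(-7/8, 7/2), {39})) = {1/45, 11/9, 39}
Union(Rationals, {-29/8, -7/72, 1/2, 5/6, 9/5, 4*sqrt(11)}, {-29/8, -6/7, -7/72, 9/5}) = Union({4*sqrt(11)}, Rationals)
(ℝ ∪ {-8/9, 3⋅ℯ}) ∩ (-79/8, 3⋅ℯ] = (-79/8, 3⋅ℯ]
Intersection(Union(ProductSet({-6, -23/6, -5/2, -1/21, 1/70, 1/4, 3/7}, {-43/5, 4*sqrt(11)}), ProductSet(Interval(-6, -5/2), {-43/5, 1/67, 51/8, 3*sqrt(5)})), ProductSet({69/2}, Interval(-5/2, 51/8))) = EmptySet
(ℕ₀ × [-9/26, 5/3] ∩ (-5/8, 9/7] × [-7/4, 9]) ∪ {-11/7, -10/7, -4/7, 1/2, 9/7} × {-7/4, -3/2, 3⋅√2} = ({0, 1} × [-9/26, 5/3]) ∪ ({-11/7, -10/7, -4/7, 1/2, 9/7} × {-7/4, -3/2, 3⋅√2})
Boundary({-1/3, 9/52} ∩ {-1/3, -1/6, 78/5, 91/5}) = {-1/3}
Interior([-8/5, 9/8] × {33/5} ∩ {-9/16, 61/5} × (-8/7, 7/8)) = ∅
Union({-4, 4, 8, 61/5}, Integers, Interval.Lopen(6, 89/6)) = Union(Integers, Interval(6, 89/6))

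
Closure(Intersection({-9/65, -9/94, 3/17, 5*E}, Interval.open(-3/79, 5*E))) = {3/17}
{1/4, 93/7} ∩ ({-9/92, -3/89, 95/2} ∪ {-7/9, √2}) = ∅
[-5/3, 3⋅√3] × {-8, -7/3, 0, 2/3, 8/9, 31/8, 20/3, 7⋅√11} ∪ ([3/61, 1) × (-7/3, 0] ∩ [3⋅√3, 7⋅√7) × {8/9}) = [-5/3, 3⋅√3] × {-8, -7/3, 0, 2/3, 8/9, 31/8, 20/3, 7⋅√11}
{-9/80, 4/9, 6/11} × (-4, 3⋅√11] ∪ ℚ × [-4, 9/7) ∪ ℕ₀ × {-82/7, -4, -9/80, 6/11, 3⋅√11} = (ℚ × [-4, 9/7)) ∪ (ℕ₀ × {-82/7, -4, -9/80, 6/11, 3⋅√11}) ∪ ({-9/80, 4/9, 6/11} × (-4, 3⋅√11])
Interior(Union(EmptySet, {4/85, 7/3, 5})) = EmptySet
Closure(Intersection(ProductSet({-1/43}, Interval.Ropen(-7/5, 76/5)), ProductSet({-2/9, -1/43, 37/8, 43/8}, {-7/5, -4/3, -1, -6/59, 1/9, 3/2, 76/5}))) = ProductSet({-1/43}, {-7/5, -4/3, -1, -6/59, 1/9, 3/2})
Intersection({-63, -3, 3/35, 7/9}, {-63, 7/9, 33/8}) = {-63, 7/9}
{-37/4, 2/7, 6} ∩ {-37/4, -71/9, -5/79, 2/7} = {-37/4, 2/7}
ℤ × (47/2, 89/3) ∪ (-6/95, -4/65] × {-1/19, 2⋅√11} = (ℤ × (47/2, 89/3)) ∪ ((-6/95, -4/65] × {-1/19, 2⋅√11})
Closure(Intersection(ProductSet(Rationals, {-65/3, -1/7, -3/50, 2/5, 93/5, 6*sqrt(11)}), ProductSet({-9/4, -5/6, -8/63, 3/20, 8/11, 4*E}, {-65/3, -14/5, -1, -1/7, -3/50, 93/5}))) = ProductSet({-9/4, -5/6, -8/63, 3/20, 8/11}, {-65/3, -1/7, -3/50, 93/5})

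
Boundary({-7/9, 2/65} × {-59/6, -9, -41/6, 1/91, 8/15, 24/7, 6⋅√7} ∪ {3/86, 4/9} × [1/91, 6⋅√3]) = ({3/86, 4/9} × [1/91, 6⋅√3]) ∪ ({-7/9, 2/65} × {-59/6, -9, -41/6, 1/91, 8/15, 24/7, 6⋅√7})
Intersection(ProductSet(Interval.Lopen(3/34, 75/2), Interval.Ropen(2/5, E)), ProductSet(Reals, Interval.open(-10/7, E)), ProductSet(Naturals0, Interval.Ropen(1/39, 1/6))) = EmptySet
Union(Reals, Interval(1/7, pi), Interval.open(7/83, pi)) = Interval(-oo, oo)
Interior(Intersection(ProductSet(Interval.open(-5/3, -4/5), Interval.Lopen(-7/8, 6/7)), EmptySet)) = EmptySet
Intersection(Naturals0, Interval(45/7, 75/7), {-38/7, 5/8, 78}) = EmptySet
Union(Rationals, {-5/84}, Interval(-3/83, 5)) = Union(Interval(-3/83, 5), Rationals)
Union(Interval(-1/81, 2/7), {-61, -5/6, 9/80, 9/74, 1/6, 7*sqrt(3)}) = Union({-61, -5/6, 7*sqrt(3)}, Interval(-1/81, 2/7))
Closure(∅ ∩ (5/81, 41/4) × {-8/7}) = ∅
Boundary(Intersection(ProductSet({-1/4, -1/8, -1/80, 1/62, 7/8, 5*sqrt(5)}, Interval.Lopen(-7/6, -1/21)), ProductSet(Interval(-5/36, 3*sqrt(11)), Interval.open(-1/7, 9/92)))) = ProductSet({-1/8, -1/80, 1/62, 7/8}, Interval(-1/7, -1/21))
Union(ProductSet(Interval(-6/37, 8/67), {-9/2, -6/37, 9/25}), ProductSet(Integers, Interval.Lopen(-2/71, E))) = Union(ProductSet(Integers, Interval.Lopen(-2/71, E)), ProductSet(Interval(-6/37, 8/67), {-9/2, -6/37, 9/25}))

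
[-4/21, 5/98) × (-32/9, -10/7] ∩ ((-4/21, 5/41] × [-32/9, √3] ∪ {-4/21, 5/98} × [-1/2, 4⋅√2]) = (-4/21, 5/98) × (-32/9, -10/7]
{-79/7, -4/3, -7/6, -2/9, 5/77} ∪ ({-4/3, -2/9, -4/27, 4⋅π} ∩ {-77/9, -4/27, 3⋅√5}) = {-79/7, -4/3, -7/6, -2/9, -4/27, 5/77}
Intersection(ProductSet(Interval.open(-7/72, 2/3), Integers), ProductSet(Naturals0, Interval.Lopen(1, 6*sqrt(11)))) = ProductSet(Range(0, 1, 1), Range(2, 20, 1))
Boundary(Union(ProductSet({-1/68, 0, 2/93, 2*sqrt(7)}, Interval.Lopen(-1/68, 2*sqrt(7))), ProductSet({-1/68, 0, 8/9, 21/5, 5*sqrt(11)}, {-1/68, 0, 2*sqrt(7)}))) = Union(ProductSet({-1/68, 0, 2/93, 2*sqrt(7)}, Interval(-1/68, 2*sqrt(7))), ProductSet({-1/68, 0, 8/9, 21/5, 5*sqrt(11)}, {-1/68, 0, 2*sqrt(7)}))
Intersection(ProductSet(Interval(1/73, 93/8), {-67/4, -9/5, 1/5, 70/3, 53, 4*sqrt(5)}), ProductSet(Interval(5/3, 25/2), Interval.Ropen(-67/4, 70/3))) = ProductSet(Interval(5/3, 93/8), {-67/4, -9/5, 1/5, 4*sqrt(5)})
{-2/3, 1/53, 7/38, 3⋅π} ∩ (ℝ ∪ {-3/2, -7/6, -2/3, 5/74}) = {-2/3, 1/53, 7/38, 3⋅π}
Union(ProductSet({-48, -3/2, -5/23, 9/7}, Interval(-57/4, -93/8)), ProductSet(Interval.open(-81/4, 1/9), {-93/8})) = Union(ProductSet({-48, -3/2, -5/23, 9/7}, Interval(-57/4, -93/8)), ProductSet(Interval.open(-81/4, 1/9), {-93/8}))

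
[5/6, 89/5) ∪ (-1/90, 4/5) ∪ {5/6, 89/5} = (-1/90, 4/5) ∪ [5/6, 89/5]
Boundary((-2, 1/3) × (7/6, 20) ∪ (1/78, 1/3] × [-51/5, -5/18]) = ({-2, 1/3} × [7/6, 20]) ∪ ({1/78, 1/3} × [-51/5, -5/18]) ∪ ([-2, 1/3] × {7/6, 20}) ∪ ([1/78, 1/3] × {-51/5, -5/18})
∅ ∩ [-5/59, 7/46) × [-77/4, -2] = ∅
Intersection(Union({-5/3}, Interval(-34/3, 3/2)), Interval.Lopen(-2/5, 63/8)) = Interval.Lopen(-2/5, 3/2)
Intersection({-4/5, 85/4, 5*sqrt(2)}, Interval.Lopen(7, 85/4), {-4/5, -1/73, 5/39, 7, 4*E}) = EmptySet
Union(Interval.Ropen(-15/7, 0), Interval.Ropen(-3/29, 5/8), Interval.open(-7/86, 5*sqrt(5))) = Interval.Ropen(-15/7, 5*sqrt(5))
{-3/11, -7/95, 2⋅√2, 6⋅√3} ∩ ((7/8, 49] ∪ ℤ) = {2⋅√2, 6⋅√3}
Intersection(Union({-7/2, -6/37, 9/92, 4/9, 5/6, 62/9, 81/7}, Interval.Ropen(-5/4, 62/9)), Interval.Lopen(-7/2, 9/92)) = Interval(-5/4, 9/92)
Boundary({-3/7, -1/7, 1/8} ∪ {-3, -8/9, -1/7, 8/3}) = {-3, -8/9, -3/7, -1/7, 1/8, 8/3}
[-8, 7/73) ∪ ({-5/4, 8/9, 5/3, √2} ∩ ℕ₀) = [-8, 7/73)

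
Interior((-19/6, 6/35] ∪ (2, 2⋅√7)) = (-19/6, 6/35) ∪ (2, 2⋅√7)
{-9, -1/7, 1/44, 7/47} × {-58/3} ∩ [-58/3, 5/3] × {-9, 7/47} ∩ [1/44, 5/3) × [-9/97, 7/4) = ∅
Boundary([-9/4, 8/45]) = {-9/4, 8/45}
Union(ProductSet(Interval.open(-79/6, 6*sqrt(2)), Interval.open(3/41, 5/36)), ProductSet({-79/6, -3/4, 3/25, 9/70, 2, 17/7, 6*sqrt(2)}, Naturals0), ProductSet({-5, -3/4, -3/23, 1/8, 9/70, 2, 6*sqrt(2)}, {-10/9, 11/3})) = Union(ProductSet({-79/6, -3/4, 3/25, 9/70, 2, 17/7, 6*sqrt(2)}, Naturals0), ProductSet({-5, -3/4, -3/23, 1/8, 9/70, 2, 6*sqrt(2)}, {-10/9, 11/3}), ProductSet(Interval.open(-79/6, 6*sqrt(2)), Interval.open(3/41, 5/36)))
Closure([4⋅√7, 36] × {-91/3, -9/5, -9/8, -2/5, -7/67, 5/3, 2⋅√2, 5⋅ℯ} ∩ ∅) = ∅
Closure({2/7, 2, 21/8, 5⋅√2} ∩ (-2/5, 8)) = {2/7, 2, 21/8, 5⋅√2}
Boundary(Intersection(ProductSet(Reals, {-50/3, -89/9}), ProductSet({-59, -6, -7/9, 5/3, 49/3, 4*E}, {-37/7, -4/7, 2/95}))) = EmptySet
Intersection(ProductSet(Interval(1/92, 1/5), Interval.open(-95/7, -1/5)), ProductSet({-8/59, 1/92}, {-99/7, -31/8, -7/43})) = ProductSet({1/92}, {-31/8})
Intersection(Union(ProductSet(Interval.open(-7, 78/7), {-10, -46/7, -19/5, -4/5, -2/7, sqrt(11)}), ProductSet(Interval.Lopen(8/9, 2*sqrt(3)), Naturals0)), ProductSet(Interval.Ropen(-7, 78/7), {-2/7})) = ProductSet(Interval.open(-7, 78/7), {-2/7})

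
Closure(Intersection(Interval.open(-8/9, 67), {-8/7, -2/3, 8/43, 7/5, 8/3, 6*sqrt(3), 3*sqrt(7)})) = {-2/3, 8/43, 7/5, 8/3, 6*sqrt(3), 3*sqrt(7)}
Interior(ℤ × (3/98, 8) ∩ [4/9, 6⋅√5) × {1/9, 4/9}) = ∅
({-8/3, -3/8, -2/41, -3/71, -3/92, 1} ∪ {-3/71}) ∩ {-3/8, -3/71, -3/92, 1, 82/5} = {-3/8, -3/71, -3/92, 1}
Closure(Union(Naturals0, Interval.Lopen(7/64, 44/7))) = Union(Complement(Naturals0, Interval.open(7/64, 44/7)), Interval(7/64, 44/7), Naturals0)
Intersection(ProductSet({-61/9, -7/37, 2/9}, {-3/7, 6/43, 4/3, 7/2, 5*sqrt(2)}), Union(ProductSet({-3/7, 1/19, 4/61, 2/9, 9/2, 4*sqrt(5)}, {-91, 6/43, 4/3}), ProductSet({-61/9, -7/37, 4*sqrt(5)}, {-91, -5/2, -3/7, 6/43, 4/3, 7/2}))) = Union(ProductSet({2/9}, {6/43, 4/3}), ProductSet({-61/9, -7/37}, {-3/7, 6/43, 4/3, 7/2}))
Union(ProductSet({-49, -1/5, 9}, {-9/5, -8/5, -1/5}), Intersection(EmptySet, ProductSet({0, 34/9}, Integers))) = ProductSet({-49, -1/5, 9}, {-9/5, -8/5, -1/5})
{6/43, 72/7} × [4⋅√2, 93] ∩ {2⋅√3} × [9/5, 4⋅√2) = ∅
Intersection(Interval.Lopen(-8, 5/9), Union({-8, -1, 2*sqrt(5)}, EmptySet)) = {-1}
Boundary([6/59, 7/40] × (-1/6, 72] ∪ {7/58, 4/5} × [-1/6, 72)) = ({6/59, 7/40, 4/5} × [-1/6, 72]) ∪ (([6/59, 7/40] ∪ {4/5}) × {-1/6, 72})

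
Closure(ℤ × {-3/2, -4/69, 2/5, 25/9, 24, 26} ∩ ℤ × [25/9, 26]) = ℤ × {25/9, 24, 26}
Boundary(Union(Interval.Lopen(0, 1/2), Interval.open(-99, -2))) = {-99, -2, 0, 1/2}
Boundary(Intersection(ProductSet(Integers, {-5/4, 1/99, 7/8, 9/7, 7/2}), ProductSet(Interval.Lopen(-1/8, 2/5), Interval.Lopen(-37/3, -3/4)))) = ProductSet(Range(0, 1, 1), {-5/4})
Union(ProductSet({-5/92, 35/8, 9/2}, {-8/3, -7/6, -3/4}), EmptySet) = ProductSet({-5/92, 35/8, 9/2}, {-8/3, -7/6, -3/4})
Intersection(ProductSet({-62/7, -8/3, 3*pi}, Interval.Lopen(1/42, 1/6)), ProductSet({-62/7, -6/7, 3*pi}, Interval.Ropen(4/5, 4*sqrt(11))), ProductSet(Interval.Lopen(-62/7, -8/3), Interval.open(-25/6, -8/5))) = EmptySet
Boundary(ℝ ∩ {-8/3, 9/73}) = {-8/3, 9/73}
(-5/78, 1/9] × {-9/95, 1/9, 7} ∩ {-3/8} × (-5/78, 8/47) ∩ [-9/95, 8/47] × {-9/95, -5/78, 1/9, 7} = ∅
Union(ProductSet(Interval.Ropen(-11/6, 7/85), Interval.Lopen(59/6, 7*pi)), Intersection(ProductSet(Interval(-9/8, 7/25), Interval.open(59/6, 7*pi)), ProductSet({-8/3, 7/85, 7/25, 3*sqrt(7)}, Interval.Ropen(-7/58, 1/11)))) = ProductSet(Interval.Ropen(-11/6, 7/85), Interval.Lopen(59/6, 7*pi))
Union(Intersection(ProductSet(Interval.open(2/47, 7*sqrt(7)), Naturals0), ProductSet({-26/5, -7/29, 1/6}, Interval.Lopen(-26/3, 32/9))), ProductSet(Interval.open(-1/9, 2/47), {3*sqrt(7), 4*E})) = Union(ProductSet({1/6}, Range(0, 4, 1)), ProductSet(Interval.open(-1/9, 2/47), {3*sqrt(7), 4*E}))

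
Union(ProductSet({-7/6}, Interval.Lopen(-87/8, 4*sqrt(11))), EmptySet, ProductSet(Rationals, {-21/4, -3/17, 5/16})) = Union(ProductSet({-7/6}, Interval.Lopen(-87/8, 4*sqrt(11))), ProductSet(Rationals, {-21/4, -3/17, 5/16}))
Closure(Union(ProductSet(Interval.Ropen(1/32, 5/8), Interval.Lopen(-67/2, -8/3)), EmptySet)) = Union(ProductSet({1/32, 5/8}, Interval(-67/2, -8/3)), ProductSet(Interval(1/32, 5/8), {-67/2, -8/3}), ProductSet(Interval.Ropen(1/32, 5/8), Interval.Lopen(-67/2, -8/3)))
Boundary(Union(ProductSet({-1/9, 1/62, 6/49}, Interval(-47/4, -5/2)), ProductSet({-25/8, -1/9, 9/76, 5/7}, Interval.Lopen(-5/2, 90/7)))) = Union(ProductSet({-1/9, 1/62, 6/49}, Interval(-47/4, -5/2)), ProductSet({-25/8, -1/9, 9/76, 5/7}, Interval(-5/2, 90/7)))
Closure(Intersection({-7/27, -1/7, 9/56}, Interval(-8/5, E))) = {-7/27, -1/7, 9/56}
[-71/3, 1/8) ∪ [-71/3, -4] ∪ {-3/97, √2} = [-71/3, 1/8) ∪ {√2}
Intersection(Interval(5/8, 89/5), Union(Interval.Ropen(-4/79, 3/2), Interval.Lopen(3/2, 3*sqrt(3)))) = Union(Interval.Ropen(5/8, 3/2), Interval.Lopen(3/2, 3*sqrt(3)))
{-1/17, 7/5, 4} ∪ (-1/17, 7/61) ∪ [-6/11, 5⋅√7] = [-6/11, 5⋅√7]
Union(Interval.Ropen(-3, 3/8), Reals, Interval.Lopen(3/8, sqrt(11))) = Interval(-oo, oo)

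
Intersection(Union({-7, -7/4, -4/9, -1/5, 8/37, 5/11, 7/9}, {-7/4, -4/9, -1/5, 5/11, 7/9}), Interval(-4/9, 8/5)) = {-4/9, -1/5, 8/37, 5/11, 7/9}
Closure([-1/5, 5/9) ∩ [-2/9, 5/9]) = [-1/5, 5/9]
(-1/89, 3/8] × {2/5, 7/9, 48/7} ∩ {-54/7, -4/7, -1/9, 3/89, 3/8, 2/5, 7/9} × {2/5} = {3/89, 3/8} × {2/5}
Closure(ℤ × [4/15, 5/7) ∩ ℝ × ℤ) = ∅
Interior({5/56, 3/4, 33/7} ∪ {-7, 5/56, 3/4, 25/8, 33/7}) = ∅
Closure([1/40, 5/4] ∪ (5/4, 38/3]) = [1/40, 38/3]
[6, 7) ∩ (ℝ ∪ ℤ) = [6, 7)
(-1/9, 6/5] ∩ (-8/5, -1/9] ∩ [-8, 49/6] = ∅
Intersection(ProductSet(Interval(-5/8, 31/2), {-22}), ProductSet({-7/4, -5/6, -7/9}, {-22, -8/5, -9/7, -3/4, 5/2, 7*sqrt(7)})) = EmptySet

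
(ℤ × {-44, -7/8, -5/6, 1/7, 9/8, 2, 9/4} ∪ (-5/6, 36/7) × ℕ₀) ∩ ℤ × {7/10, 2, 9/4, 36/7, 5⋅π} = ℤ × {2, 9/4}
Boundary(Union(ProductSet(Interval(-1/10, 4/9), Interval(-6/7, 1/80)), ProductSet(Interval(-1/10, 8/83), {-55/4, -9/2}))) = Union(ProductSet({-1/10, 4/9}, Interval(-6/7, 1/80)), ProductSet(Interval(-1/10, 8/83), {-55/4, -9/2}), ProductSet(Interval(-1/10, 4/9), {-6/7, 1/80}))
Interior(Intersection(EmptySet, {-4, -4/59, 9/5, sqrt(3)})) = EmptySet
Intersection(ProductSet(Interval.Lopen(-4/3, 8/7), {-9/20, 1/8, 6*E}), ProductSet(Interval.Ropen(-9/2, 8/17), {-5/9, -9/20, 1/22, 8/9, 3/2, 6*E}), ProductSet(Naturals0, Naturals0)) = EmptySet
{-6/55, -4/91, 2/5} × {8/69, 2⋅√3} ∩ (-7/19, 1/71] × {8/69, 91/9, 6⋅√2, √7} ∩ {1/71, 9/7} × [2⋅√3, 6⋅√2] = ∅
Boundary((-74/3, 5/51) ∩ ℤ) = {-24, -23, …, 0}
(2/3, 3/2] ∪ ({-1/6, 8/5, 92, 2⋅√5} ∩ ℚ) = {-1/6, 8/5, 92} ∪ (2/3, 3/2]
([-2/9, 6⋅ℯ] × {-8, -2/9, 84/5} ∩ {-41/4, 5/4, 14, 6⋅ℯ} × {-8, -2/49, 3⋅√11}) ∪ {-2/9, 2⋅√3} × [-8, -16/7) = ({5/4, 14, 6⋅ℯ} × {-8}) ∪ ({-2/9, 2⋅√3} × [-8, -16/7))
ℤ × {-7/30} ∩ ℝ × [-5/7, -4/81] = ℤ × {-7/30}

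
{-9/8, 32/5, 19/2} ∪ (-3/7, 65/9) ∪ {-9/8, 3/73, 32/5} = {-9/8, 19/2} ∪ (-3/7, 65/9)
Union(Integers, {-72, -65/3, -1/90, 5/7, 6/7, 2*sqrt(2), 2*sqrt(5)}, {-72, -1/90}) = Union({-65/3, -1/90, 5/7, 6/7, 2*sqrt(2), 2*sqrt(5)}, Integers)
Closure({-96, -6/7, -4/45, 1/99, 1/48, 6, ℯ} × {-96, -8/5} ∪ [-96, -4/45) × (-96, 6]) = ({-96, -4/45} × [-96, 6]) ∪ ([-96, -4/45] × {-96, 6}) ∪ ([-96, -4/45) × (-96, 6]) ∪ ({-96, -6/7, -4/45, 1/99, 1/48, 6, ℯ} × {-96, -8/5})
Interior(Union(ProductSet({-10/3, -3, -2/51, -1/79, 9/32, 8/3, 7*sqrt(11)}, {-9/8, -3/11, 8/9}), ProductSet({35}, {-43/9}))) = EmptySet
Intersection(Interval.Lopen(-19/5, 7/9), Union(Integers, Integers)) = Range(-3, 1, 1)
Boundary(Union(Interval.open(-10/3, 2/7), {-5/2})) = {-10/3, 2/7}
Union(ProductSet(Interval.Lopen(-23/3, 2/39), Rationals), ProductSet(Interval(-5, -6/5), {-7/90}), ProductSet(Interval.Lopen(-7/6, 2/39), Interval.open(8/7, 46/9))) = Union(ProductSet(Interval.Lopen(-23/3, 2/39), Rationals), ProductSet(Interval.Lopen(-7/6, 2/39), Interval.open(8/7, 46/9)))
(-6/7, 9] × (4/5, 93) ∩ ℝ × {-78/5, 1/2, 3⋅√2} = (-6/7, 9] × {3⋅√2}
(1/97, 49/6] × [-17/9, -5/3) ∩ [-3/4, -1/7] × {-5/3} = ∅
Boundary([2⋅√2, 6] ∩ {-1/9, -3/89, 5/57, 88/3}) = ∅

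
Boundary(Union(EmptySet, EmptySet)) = EmptySet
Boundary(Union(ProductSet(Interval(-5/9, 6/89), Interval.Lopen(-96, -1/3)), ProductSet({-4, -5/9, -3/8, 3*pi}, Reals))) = Union(ProductSet({-5/9, 6/89}, Interval(-96, -1/3)), ProductSet({-4, -5/9, 3*pi}, Reals), ProductSet({-4, -5/9, -3/8, 3*pi}, Union(Interval(-oo, -96), Interval(-1/3, oo))), ProductSet(Interval(-5/9, 6/89), {-96, -1/3}))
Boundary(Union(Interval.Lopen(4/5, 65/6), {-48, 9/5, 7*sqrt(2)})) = {-48, 4/5, 65/6}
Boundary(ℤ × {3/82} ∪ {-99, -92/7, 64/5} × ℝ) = (ℤ × {3/82}) ∪ ({-99, -92/7, 64/5} × ℝ)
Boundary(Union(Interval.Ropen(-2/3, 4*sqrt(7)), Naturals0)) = Union(Complement(Naturals0, Interval.open(-2/3, 4*sqrt(7))), {-2/3, 4*sqrt(7)})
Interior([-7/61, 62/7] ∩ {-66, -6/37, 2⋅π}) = ∅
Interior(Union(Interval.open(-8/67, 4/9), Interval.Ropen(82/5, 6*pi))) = Union(Interval.open(-8/67, 4/9), Interval.open(82/5, 6*pi))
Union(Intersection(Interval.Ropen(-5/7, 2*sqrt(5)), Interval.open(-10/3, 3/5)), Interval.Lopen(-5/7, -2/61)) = Interval.Ropen(-5/7, 3/5)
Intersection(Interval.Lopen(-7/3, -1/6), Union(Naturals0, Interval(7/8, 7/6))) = EmptySet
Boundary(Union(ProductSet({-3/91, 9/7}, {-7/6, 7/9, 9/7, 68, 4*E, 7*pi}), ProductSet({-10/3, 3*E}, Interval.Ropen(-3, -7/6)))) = Union(ProductSet({-10/3, 3*E}, Interval(-3, -7/6)), ProductSet({-3/91, 9/7}, {-7/6, 7/9, 9/7, 68, 4*E, 7*pi}))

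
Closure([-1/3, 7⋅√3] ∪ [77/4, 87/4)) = [-1/3, 7⋅√3] ∪ [77/4, 87/4]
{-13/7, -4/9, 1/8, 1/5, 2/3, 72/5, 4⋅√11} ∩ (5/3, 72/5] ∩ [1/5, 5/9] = ∅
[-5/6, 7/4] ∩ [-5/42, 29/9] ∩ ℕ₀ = {0, 1}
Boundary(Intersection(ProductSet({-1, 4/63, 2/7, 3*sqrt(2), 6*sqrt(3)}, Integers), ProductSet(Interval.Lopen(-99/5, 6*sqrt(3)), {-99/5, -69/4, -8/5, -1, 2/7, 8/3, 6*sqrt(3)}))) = ProductSet({-1, 4/63, 2/7, 3*sqrt(2), 6*sqrt(3)}, {-1})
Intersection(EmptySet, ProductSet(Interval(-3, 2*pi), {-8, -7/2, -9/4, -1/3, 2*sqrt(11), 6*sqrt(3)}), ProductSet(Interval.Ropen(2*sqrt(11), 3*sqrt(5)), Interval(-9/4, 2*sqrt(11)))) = EmptySet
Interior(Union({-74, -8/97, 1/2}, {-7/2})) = EmptySet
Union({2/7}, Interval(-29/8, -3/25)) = Union({2/7}, Interval(-29/8, -3/25))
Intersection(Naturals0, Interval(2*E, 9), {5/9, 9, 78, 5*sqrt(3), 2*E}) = {9}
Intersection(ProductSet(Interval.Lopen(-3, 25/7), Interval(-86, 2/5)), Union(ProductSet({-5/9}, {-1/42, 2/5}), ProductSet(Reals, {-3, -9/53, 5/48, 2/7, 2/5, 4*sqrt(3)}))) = Union(ProductSet({-5/9}, {-1/42, 2/5}), ProductSet(Interval.Lopen(-3, 25/7), {-3, -9/53, 5/48, 2/7, 2/5}))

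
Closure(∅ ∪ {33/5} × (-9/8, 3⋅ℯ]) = {33/5} × [-9/8, 3⋅ℯ]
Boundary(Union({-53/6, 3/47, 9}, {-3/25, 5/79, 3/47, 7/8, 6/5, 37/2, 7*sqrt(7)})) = {-53/6, -3/25, 5/79, 3/47, 7/8, 6/5, 9, 37/2, 7*sqrt(7)}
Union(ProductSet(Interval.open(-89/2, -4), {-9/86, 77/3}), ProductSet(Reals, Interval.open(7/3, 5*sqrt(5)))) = Union(ProductSet(Interval.open(-89/2, -4), {-9/86, 77/3}), ProductSet(Reals, Interval.open(7/3, 5*sqrt(5))))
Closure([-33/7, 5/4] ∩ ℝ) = [-33/7, 5/4]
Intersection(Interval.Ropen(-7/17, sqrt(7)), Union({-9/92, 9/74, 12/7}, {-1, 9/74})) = {-9/92, 9/74, 12/7}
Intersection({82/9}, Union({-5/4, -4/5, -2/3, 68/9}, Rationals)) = {82/9}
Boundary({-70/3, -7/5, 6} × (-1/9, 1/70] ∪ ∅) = {-70/3, -7/5, 6} × [-1/9, 1/70]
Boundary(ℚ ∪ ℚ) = ℝ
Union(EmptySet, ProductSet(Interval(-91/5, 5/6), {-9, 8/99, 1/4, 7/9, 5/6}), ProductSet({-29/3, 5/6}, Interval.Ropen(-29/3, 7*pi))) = Union(ProductSet({-29/3, 5/6}, Interval.Ropen(-29/3, 7*pi)), ProductSet(Interval(-91/5, 5/6), {-9, 8/99, 1/4, 7/9, 5/6}))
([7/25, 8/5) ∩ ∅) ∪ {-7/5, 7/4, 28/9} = {-7/5, 7/4, 28/9}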